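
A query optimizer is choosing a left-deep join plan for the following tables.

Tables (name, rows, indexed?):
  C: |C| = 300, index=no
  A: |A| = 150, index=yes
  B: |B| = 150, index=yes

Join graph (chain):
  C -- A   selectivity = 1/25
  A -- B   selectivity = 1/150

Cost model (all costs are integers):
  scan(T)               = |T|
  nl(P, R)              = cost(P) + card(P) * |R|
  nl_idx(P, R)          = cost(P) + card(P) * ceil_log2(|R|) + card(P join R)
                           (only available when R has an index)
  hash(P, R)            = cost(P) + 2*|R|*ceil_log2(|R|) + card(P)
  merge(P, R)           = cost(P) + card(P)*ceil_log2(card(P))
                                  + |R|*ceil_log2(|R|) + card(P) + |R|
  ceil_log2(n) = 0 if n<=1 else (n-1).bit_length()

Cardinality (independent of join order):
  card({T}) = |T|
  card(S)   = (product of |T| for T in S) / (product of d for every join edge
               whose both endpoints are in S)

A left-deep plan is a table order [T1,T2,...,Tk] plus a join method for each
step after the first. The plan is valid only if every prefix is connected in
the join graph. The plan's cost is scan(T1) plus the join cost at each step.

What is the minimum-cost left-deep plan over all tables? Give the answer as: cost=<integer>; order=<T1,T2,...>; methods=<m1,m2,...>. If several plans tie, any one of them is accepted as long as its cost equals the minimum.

Selinger DP (subsets sized 1..n):
  {C}: scan cost=300, card=300
  {A}: scan cost=150, card=150
  {B}: scan cost=150, card=150
  {AC}: card=1800; try (A,hash)→3000, (C,merge)→4500, (A,nl_idx)→4500, (A,merge)→4650, (C,hash)→5700, (C,nl)→45150 …(+1); best=3000 via (A,hash)
  {AB}: card=150; try (B,nl_idx)→1500, (A,nl_idx)→1500, (B,hash)→2700, (A,hash)→2700, (B,merge)→2850, (A,merge)→2850 …(+2); best=1500 via (B,nl_idx)
  {ABC}: card=1800; try (C,merge)→5850, (C,hash)→7050, (B,hash)→7200, (B,nl_idx)→19200, (B,merge)→25950, (C,nl)→46500 …(+1); best=5850 via (C,merge)

cost=5850; order=A,B,C; methods=nl_idx,merge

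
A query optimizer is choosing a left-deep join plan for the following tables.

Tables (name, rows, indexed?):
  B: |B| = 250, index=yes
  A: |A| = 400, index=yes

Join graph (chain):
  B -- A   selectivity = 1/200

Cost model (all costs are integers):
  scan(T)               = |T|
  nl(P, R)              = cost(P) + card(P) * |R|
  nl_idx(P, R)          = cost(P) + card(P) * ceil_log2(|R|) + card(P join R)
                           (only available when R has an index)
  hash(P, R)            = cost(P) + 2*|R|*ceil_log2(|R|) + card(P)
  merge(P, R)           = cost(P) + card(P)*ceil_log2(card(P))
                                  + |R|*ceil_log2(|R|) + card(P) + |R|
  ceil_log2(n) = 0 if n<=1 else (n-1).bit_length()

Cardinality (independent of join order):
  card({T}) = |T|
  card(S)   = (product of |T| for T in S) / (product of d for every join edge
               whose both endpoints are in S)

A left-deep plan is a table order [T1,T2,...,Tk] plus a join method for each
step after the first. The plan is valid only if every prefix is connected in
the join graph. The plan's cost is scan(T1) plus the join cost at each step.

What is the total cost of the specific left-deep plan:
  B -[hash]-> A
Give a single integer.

7700

step 1: scan B: cost=250, card=250
step 2: join A via hash
    card(P join A) = 250*400/(200) = 500
    cost = 250 + 2*400*9 + 250 = 7700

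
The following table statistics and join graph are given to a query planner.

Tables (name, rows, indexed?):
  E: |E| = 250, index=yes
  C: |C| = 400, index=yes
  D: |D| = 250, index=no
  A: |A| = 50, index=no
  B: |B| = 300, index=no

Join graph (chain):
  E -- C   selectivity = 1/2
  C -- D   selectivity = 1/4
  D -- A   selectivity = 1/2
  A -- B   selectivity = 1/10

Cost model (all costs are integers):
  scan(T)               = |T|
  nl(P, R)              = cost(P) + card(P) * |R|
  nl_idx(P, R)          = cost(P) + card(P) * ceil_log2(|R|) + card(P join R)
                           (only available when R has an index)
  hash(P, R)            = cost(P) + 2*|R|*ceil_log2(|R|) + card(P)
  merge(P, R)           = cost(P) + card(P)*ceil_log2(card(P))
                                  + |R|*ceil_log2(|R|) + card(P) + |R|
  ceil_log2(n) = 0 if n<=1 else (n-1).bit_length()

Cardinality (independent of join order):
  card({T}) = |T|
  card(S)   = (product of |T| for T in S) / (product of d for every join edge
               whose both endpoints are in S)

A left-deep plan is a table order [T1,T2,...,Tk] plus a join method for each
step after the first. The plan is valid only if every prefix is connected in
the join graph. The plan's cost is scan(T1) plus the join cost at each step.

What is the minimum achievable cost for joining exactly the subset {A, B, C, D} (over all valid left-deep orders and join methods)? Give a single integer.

Selinger DP over subsets of {A,B,C,D}:
  {C}: scan cost=400, card=400
  {D}: scan cost=250, card=250
  {A}: scan cost=50, card=50
  {B}: scan cost=300, card=300
  {CD}: card=25000; try (D,hash)→4800, (C,merge)→6500, (D,merge)→6650, (C,hash)→7700, (C,nl_idx)→27500, (C,nl)→100250 …(+1); best=4800 via (D,hash)
  {AD}: card=6250; try (A,hash)→1100, (D,merge)→2650, (A,merge)→2850, (D,hash)→4100, (D,nl)→12550, (A,nl)→12750; best=1100 via (A,hash)
  {AB}: card=1500; try (A,hash)→1200, (B,merge)→3400, (A,merge)→3650, (B,hash)→5500, (B,nl)→15050, (A,nl)→15300; best=1200 via (A,hash)
  {ACD}: card=625000; try (C,hash)→14550, (A,hash)→30400, (C,merge)→92600, (A,merge)→405150, (C,nl_idx)→682350, (A,nl)→1254800 …(+1); best=14550 via (C,hash)
  {ABD}: card=187500; try (D,hash)→6700, (B,hash)→12750, (D,merge)→21450, (B,merge)→91600, (D,nl)→376200, (B,nl)→1876100; best=6700 via (D,hash)
  {ABCD}: card=18750000; try (C,hash)→201400, (B,hash)→644950, (C,merge)→3573200, (B,merge)→13142550, (C,nl_idx)→20444200, (C,nl)→75006700 …(+1); best=201400 via (C,hash)

201400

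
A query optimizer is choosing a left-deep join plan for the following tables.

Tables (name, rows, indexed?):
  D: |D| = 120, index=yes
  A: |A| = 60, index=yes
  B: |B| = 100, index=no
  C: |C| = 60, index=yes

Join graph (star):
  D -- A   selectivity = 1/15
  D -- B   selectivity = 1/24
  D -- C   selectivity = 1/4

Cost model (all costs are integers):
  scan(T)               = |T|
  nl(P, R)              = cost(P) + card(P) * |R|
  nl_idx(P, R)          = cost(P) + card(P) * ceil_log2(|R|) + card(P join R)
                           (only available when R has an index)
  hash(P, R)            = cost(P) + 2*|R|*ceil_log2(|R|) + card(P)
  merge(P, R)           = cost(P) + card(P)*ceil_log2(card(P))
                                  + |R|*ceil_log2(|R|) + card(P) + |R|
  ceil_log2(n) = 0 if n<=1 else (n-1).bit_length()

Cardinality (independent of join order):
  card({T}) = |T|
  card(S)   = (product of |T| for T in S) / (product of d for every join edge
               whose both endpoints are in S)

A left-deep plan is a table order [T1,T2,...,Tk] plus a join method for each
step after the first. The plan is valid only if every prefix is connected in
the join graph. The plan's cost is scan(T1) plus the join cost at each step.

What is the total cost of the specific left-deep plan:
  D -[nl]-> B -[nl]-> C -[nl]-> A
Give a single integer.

step 1: scan D: cost=120, card=120
step 2: join B via nl
    card(P join B) = 120*100/(24) = 500
    cost = 120 + 120*100 = 12120
step 3: join C via nl
    card(P join C) = 500*60/(4) = 7500
    cost = 12120 + 500*60 = 42120
step 4: join A via nl
    card(P join A) = 7500*60/(15) = 30000
    cost = 42120 + 7500*60 = 492120

492120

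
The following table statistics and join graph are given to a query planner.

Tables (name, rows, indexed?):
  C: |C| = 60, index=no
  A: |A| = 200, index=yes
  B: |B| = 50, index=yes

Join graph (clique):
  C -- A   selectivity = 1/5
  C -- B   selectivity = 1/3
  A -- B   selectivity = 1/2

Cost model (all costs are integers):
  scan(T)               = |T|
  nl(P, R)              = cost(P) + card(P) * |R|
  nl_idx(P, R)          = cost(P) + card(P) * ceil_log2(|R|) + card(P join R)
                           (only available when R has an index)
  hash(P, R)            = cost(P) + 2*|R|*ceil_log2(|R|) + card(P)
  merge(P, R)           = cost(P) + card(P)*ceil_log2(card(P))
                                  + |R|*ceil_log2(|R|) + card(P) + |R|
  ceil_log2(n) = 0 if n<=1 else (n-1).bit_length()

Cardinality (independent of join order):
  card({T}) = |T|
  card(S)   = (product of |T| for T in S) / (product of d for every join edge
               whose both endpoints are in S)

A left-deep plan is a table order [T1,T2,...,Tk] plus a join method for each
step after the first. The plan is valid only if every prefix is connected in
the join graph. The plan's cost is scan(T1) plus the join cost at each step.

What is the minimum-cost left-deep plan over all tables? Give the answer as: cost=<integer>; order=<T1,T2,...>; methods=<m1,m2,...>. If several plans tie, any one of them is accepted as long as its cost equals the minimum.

Selinger DP (subsets sized 1..n):
  {C}: scan cost=60, card=60
  {A}: scan cost=200, card=200
  {B}: scan cost=50, card=50
  {AC}: card=2400; try (C,hash)→1120, (A,merge)→2280, (C,merge)→2420, (A,nl_idx)→2940, (A,hash)→3320, (A,nl)→12060 …(+1); best=1120 via (C,hash)
  {BC}: card=1000; try (B,hash)→720, (C,hash)→820, (C,merge)→820, (B,merge)→830, (B,nl_idx)→1420, (C,nl)→3050 …(+1); best=720 via (B,hash)
  {AB}: card=5000; try (B,hash)→1000, (A,merge)→2200, (B,merge)→2350, (A,hash)→3300, (A,nl_idx)→5450, (B,nl_idx)→6400 …(+2); best=1000 via (B,hash)
  {ABC}: card=20000; try (B,hash)→4120, (A,hash)→4920, (C,hash)→6720, (A,merge)→13520, (A,nl_idx)→28720, (B,merge)→32670 …(+5); best=4120 via (B,hash)

cost=4120; order=A,C,B; methods=hash,hash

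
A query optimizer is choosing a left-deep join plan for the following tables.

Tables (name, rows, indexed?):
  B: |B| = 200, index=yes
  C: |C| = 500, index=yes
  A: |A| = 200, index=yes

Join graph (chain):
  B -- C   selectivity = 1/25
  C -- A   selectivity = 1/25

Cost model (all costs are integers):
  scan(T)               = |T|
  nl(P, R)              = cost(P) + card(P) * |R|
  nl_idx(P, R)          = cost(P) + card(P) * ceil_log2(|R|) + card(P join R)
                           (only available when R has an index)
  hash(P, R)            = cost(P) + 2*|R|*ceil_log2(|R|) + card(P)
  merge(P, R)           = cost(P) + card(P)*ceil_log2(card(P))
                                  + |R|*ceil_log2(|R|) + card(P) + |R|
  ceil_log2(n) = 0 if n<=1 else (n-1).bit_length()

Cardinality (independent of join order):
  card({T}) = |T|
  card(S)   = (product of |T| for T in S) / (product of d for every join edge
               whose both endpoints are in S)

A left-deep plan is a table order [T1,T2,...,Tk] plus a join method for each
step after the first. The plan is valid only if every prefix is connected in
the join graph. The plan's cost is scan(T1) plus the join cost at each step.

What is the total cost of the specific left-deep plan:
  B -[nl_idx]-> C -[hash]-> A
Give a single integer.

13200

step 1: scan B: cost=200, card=200
step 2: join C via nl_idx
    card(P join C) = 200*500/(25) = 4000
    cost = 200 + 200*9 + 4000 = 6000
step 3: join A via hash
    card(P join A) = 4000*200/(25) = 32000
    cost = 6000 + 2*200*8 + 4000 = 13200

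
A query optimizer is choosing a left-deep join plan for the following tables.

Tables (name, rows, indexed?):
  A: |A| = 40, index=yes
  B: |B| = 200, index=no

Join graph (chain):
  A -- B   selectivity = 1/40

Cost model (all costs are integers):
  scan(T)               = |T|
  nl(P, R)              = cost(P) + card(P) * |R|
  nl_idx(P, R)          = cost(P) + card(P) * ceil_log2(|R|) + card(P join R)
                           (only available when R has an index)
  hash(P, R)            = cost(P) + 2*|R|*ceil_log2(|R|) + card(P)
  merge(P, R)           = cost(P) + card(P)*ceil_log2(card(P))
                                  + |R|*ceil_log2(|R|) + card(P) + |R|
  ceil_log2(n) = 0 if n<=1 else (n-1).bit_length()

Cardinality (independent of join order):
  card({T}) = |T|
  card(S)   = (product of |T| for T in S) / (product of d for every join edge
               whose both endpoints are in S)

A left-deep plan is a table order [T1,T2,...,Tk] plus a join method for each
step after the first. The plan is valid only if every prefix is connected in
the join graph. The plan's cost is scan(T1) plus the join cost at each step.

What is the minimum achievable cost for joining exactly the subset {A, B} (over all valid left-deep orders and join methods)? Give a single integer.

Selinger DP over subsets of {A,B}:
  {A}: scan cost=40, card=40
  {B}: scan cost=200, card=200
  {AB}: card=200; try (A,hash)→880, (A,nl_idx)→1600, (B,merge)→2120, (A,merge)→2280, (B,hash)→3280, (B,nl)→8040 …(+1); best=880 via (A,hash)

880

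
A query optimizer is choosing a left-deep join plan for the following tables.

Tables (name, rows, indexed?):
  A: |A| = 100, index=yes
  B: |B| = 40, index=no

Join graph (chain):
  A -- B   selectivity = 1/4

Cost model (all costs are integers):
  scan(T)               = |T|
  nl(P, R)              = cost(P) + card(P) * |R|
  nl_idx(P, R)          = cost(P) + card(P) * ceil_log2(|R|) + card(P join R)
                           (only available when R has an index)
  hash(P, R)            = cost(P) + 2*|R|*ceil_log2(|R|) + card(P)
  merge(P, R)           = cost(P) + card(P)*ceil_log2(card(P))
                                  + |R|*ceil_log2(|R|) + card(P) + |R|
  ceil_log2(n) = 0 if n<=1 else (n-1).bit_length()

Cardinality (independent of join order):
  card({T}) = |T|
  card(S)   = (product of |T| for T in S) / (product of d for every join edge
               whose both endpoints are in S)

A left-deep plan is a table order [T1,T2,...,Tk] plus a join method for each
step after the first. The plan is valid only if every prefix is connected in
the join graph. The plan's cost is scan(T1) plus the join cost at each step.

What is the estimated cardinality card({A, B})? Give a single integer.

1000

Tables in S: A(100), B(40)
Edges inside S: A-B(d=4)
numerator = 100 * 40 = 4000
denominator = 4 = 4
card(S) = 4000 / 4 = 1000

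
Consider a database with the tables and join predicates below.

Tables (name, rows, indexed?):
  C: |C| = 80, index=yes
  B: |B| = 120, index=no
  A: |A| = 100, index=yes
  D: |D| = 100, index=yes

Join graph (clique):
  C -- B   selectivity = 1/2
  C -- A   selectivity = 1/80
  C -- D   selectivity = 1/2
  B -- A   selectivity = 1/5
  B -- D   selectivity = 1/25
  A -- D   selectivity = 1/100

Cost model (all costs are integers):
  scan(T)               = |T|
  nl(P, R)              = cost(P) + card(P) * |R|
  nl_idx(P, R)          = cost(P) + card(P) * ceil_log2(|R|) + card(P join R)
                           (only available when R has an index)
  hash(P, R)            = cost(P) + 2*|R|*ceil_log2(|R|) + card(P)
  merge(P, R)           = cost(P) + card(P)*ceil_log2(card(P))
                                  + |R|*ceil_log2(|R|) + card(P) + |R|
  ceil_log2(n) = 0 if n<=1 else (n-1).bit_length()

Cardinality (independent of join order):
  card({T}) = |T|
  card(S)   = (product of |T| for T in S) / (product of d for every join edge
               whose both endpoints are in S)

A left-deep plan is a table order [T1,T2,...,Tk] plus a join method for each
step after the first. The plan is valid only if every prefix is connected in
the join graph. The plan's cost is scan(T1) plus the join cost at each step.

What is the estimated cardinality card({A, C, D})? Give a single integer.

50

Tables in S: A(100), C(80), D(100)
Edges inside S: C-A(d=80), C-D(d=2), A-D(d=100)
numerator = 100 * 80 * 100 = 800000
denominator = 80 * 2 * 100 = 16000
card(S) = 800000 / 16000 = 50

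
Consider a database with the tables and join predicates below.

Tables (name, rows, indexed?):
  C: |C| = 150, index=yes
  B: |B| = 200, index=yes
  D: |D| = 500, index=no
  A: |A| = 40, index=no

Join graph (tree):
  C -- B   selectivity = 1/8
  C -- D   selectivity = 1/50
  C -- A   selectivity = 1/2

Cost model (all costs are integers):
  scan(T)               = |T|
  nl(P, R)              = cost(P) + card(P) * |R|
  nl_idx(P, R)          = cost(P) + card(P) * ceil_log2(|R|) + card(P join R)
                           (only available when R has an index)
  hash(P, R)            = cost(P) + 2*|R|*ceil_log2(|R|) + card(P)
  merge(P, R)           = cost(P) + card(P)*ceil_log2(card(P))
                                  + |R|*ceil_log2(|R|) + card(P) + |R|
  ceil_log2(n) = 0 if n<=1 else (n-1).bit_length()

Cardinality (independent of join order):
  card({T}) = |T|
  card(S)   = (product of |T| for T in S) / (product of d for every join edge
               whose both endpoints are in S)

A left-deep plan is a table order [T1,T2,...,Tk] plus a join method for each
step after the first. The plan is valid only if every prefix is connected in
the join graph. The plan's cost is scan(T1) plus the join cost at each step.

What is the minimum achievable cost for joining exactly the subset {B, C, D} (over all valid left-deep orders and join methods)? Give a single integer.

8100

Selinger DP over subsets of {B,C,D}:
  {C}: scan cost=150, card=150
  {B}: scan cost=200, card=200
  {D}: scan cost=500, card=500
  {BC}: card=3750; try (C,hash)→2800, (B,merge)→3300, (C,merge)→3350, (B,hash)→3500, (B,nl_idx)→5100, (C,nl_idx)→5550 …(+2); best=2800 via (C,hash)
  {CD}: card=1500; try (C,hash)→3400, (C,nl_idx)→6000, (D,merge)→6500, (C,merge)→6850, (D,hash)→9300, (D,nl)→75150 …(+1); best=3400 via (C,hash)
  {BCD}: card=37500; try (B,hash)→8100, (D,hash)→15550, (B,merge)→23200, (B,nl_idx)→52900, (D,merge)→56550, (B,nl)→303400 …(+1); best=8100 via (B,hash)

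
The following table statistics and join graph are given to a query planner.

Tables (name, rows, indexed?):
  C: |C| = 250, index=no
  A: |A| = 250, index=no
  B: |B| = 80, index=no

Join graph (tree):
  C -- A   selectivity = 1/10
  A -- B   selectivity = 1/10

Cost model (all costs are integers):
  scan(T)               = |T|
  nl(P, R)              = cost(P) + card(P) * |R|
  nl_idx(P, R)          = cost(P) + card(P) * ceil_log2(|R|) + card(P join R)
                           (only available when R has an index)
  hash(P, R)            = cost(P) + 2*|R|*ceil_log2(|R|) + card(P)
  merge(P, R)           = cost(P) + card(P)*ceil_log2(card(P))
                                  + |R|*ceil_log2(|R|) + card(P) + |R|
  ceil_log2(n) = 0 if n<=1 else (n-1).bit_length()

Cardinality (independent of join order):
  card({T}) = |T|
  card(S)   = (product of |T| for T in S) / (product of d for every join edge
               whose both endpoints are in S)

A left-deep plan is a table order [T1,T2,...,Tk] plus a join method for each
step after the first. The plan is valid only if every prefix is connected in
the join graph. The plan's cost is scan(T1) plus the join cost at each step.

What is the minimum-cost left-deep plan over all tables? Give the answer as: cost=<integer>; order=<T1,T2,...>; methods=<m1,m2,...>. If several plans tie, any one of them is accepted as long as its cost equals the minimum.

Selinger DP (subsets sized 1..n):
  {C}: scan cost=250, card=250
  {A}: scan cost=250, card=250
  {B}: scan cost=80, card=80
  {AC}: card=6250; try (C,hash)→4500, (A,hash)→4500, (C,merge)→4750, (A,merge)→4750, (C,nl)→62750, (A,nl)→62750; best=4500 via (C,hash)
  {AB}: card=2000; try (B,hash)→1620, (A,merge)→2970, (B,merge)→3140, (A,hash)→4160, (A,nl)→20080, (B,nl)→20250; best=1620 via (B,hash)
  {ABC}: card=50000; try (C,hash)→7620, (B,hash)→11870, (C,merge)→27870, (B,merge)→92640, (C,nl)→501620, (B,nl)→504500; best=7620 via (C,hash)

cost=7620; order=A,B,C; methods=hash,hash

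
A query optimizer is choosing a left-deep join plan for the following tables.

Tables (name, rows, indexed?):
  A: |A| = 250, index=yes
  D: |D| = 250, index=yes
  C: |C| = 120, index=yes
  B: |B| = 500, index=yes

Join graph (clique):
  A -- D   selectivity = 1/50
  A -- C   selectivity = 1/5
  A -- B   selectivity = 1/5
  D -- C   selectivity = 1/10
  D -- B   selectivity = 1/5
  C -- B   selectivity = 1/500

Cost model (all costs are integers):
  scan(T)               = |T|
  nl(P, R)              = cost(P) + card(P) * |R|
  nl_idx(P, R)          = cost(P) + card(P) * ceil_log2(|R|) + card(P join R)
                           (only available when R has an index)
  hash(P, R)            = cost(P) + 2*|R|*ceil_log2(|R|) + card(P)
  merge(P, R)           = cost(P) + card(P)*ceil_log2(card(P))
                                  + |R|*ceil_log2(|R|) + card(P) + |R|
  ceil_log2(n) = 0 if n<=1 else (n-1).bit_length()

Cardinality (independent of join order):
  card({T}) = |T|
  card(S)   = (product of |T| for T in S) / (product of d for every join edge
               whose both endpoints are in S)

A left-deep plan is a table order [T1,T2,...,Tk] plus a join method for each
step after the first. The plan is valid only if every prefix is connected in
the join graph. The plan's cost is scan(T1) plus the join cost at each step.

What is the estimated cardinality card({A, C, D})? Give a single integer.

3000

Tables in S: A(250), C(120), D(250)
Edges inside S: A-D(d=50), A-C(d=5), D-C(d=10)
numerator = 250 * 120 * 250 = 7500000
denominator = 50 * 5 * 10 = 2500
card(S) = 7500000 / 2500 = 3000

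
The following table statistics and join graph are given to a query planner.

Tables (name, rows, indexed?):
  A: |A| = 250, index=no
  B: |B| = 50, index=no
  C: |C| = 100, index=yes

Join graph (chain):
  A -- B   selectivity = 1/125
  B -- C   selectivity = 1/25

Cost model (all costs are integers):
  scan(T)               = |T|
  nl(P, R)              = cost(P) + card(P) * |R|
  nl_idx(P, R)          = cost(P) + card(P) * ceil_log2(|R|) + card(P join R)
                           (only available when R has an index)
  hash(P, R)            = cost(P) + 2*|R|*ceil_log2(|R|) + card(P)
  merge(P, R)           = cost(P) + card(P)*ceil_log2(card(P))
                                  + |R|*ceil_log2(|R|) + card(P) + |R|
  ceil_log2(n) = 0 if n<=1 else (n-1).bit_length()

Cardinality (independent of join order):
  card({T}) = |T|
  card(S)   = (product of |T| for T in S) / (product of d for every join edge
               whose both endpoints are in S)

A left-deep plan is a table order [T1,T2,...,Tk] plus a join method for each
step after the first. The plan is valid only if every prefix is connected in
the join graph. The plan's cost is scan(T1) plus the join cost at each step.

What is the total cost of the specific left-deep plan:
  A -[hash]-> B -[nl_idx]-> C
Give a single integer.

step 1: scan A: cost=250, card=250
step 2: join B via hash
    card(P join B) = 250*50/(125) = 100
    cost = 250 + 2*50*6 + 250 = 1100
step 3: join C via nl_idx
    card(P join C) = 100*100/(25) = 400
    cost = 1100 + 100*7 + 400 = 2200

2200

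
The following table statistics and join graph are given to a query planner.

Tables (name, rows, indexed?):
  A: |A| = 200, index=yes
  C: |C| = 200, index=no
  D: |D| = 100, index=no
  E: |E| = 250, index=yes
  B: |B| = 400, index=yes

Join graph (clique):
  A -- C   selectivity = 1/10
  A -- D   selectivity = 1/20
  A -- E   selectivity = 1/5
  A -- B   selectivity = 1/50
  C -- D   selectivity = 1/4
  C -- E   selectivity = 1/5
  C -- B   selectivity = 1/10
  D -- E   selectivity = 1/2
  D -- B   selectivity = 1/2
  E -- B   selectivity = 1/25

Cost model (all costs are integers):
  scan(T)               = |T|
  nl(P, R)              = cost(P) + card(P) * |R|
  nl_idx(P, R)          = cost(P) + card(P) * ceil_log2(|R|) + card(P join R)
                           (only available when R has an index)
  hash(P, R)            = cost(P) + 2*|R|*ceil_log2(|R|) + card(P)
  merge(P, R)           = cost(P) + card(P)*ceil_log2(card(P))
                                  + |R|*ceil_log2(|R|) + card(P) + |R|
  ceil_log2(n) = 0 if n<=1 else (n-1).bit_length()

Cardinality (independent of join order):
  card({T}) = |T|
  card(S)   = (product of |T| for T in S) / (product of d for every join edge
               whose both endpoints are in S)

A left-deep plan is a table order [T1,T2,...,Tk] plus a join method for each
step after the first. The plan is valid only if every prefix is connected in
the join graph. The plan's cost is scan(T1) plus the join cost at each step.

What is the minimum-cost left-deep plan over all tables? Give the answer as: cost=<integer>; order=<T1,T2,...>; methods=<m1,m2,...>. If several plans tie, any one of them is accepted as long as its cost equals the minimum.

cost=18280; order=A,B,C,E,D; methods=nl_idx,hash,hash,hash

Selinger DP (subsets sized 1..n):
  {A}: scan cost=200, card=200
  {C}: scan cost=200, card=200
  {D}: scan cost=100, card=100
  {E}: scan cost=250, card=250
  {B}: scan cost=400, card=400
  {AC}: card=4000; try (C,hash)→3600, (A,hash)→3600, (C,merge)→3800, (A,merge)→3800, (A,nl_idx)→5800, (C,nl)→40200 …(+1); best=3600 via (C,hash)
  {AD}: card=1000; try (D,hash)→1800, (A,nl_idx)→1900, (A,merge)→2700, (D,merge)→2800, (A,hash)→3400, (A,nl)→20100 …(+1); best=1800 via (D,hash)
  {AE}: card=10000; try (A,hash)→3700, (E,merge)→4250, (A,merge)→4300, (E,hash)→4400, (E,nl_idx)→11800, (A,nl_idx)→12250 …(+2); best=3700 via (A,hash)
  {AB}: card=1600; try (B,nl_idx)→3600, (A,hash)→4000, (A,nl_idx)→5200, (B,merge)→6000, (A,merge)→6200, (B,hash)→7600 …(+2); best=3600 via (B,nl_idx)
  {CD}: card=5000; try (D,hash)→1800, (C,merge)→2700, (D,merge)→2800, (C,hash)→3400, (C,nl)→20100, (D,nl)→20200; best=1800 via (D,hash)
  {CE}: card=10000; try (C,hash)→3700, (E,merge)→4250, (C,merge)→4300, (E,hash)→4400, (E,nl_idx)→11800, (E,nl)→50200 …(+1); best=3700 via (C,hash)
  {BC}: card=8000; try (C,hash)→4000, (B,merge)→6000, (C,merge)→6200, (B,hash)→7600, (B,nl_idx)→10000, (B,nl)→80200 …(+1); best=4000 via (C,hash)
  {DE}: card=12500; try (D,hash)→1900, (E,merge)→3150, (D,merge)→3300, (E,hash)→4200, (E,nl_idx)→13400, (E,nl)→25100 …(+1); best=1900 via (D,hash)
  {BD}: card=20000; try (D,hash)→2200, (B,merge)→4900, (D,merge)→5200, (B,hash)→7400, (B,nl_idx)→21000, (B,nl)→40100 …(+1); best=2200 via (D,hash)
  {BE}: card=4000; try (E,hash)→4800, (B,merge)→6500, (B,nl_idx)→6500, (E,merge)→6650, (E,nl_idx)→7600, (B,hash)→7700 …(+2); best=4800 via (E,hash)
  {ACD}: card=5000; try (C,hash)→6000, (D,hash)→9000, (A,hash)→10000, (C,merge)→14600, (A,nl_idx)→46800, (D,merge)→56400 …(+4); best=6000 via (C,hash)
  {ACE}: card=40000; try (E,hash)→11600, (C,hash)→16900, (A,hash)→16900, (E,merge)→57850, (E,nl_idx)→75600, (A,nl_idx)→123700 …(+5); best=11600 via (E,hash)
  {ABC}: card=3200; try (C,hash)→8400, (B,hash)→14800, (A,hash)→15200, (C,merge)→24600, (B,nl_idx)→42800, (B,merge)→59600 …(+5); best=8400 via (C,hash)
  {ADE}: card=25000; try (E,hash)→6800, (E,merge)→15050, (D,hash)→15100, (A,hash)→17600, (E,nl_idx)→34800, (A,nl_idx)→126900 …(+5); best=6800 via (E,hash)
  {ABD}: card=4000; try (D,hash)→6600, (B,hash)→10000, (B,nl_idx)→14800, (B,merge)→16800, (D,merge)→23600, (A,hash)→25400 …(+5); best=6600 via (D,hash)
  {ABE}: card=3200; try (E,hash)→9200, (A,hash)→12000, (E,nl_idx)→19600, (B,hash)→20900, (E,merge)→25050, (A,nl_idx)→40000 …(+6); best=9200 via (E,hash)
  {CDE}: card=125000; try (E,hash)→10800, (D,hash)→15100, (C,hash)→17600, (E,merge)→74050, (D,merge)→154500, (E,nl_idx)→166800 …(+4); best=10800 via (E,hash)
  {BCD}: card=100000; try (D,hash)→13400, (B,hash)→14000, (C,hash)→25400, (B,merge)→75800, (D,merge)→116800, (B,nl_idx)→146800 …(+4); best=13400 via (D,hash)
  {BCE}: card=16000; try (C,hash)→12000, (E,hash)→16000, (B,hash)→20900, (C,merge)→58600, (E,nl_idx)→84000, (B,nl_idx)→109700 …(+5); best=12000 via (C,hash)
  {BDE}: card=100000; try (D,hash)→10200, (B,hash)→21600, (E,hash)→26200, (D,merge)→57600, (B,merge)→193400, (B,nl_idx)→214400 …(+5); best=10200 via (D,hash)
  {ACDE}: card=25000; try (E,hash)→15000, (C,hash)→35000, (D,hash)→53000, (E,nl_idx)→71000, (E,merge)→78250, (A,hash)→139000 …(+8); best=15000 via (E,hash)
  {ABCD}: card=2000; try (D,hash)→13000, (C,hash)→13800, (B,hash)→18200, (D,merge)→50800, (B,nl_idx)→53000, (C,merge)→60400 …(+8); best=13000 via (D,hash)
  {ABCE}: card=1280; try (E,hash)→15600, (C,hash)→15600, (A,hash)→31200, (E,nl_idx)→35280, (E,merge)→52250, (C,merge)→52600 …(+9); best=15600 via (E,hash)
  {ABDE}: card=4000; try (D,hash)→13800, (E,hash)→14600, (B,hash)→39000, (E,nl_idx)→42600, (D,merge)→51600, (E,merge)→60850 …(+9); best=13800 via (D,hash)
  {BCDE}: card=100000; try (D,hash)→29400, (C,hash)→113400, (E,hash)→117400, (B,hash)→143000, (D,merge)→252800, (E,nl_idx)→913400 …(+8); best=29400 via (D,hash)
  {ABCDE}: card=400; try (D,hash)→18280, (E,hash)→19000, (C,hash)→21000, (E,nl_idx)→29400, (D,merge)→31760, (E,merge)→39250 …(+12); best=18280 via (D,hash)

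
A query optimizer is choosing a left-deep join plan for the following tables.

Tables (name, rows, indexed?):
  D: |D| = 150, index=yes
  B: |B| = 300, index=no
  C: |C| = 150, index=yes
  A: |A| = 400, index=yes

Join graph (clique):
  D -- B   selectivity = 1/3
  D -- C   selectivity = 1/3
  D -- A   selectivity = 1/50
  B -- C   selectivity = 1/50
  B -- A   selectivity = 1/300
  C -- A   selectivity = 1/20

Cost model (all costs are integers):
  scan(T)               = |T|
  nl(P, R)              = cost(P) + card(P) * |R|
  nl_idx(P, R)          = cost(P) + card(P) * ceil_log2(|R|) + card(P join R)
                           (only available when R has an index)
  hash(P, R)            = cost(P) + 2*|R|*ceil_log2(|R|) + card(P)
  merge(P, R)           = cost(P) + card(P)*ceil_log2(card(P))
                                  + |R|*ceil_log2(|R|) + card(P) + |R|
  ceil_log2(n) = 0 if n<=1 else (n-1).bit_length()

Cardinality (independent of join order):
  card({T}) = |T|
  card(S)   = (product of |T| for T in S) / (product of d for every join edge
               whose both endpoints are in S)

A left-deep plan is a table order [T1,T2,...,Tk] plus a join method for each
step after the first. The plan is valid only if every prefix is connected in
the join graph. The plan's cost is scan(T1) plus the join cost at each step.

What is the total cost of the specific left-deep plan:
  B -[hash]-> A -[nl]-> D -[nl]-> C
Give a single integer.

step 1: scan B: cost=300, card=300
step 2: join A via hash
    card(P join A) = 300*400/(300) = 400
    cost = 300 + 2*400*9 + 300 = 7800
step 3: join D via nl
    card(P join D) = 400*150/(3*50) = 400
    cost = 7800 + 400*150 = 67800
step 4: join C via nl
    card(P join C) = 400*150/(3*50*20) = 20
    cost = 67800 + 400*150 = 127800

127800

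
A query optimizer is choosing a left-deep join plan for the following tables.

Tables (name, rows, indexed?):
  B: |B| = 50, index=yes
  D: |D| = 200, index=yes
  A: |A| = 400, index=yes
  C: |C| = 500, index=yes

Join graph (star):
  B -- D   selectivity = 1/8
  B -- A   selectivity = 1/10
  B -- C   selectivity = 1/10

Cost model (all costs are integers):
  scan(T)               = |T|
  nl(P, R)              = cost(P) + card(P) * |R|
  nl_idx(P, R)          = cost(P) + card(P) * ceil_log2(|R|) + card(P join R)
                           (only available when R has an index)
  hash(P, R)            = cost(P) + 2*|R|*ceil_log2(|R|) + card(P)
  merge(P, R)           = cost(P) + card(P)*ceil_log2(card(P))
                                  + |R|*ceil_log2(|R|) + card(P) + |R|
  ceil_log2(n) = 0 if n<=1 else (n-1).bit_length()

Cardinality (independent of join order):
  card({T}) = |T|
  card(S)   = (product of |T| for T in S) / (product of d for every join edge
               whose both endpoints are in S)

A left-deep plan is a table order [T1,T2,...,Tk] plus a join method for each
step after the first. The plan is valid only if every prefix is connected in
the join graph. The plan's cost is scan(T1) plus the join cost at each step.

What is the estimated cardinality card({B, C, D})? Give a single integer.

62500

Tables in S: B(50), C(500), D(200)
Edges inside S: B-D(d=8), B-C(d=10)
numerator = 50 * 500 * 200 = 5000000
denominator = 8 * 10 = 80
card(S) = 5000000 / 80 = 62500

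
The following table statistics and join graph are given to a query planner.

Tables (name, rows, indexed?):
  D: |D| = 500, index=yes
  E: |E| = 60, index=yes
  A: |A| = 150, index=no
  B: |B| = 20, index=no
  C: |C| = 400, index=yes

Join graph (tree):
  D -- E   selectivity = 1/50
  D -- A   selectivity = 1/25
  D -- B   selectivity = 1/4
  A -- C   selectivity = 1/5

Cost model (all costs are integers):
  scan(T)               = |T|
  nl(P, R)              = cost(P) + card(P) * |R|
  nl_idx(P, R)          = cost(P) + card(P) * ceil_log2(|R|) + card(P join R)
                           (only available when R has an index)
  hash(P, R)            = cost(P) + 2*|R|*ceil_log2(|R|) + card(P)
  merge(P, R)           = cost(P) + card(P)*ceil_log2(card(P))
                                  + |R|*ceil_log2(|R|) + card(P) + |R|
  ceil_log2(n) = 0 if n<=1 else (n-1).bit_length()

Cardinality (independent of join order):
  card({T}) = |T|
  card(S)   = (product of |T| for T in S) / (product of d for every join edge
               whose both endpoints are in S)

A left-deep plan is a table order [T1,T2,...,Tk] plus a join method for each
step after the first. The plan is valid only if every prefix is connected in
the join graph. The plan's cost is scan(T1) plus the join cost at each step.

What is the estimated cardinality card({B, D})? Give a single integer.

Tables in S: B(20), D(500)
Edges inside S: D-B(d=4)
numerator = 20 * 500 = 10000
denominator = 4 = 4
card(S) = 10000 / 4 = 2500

2500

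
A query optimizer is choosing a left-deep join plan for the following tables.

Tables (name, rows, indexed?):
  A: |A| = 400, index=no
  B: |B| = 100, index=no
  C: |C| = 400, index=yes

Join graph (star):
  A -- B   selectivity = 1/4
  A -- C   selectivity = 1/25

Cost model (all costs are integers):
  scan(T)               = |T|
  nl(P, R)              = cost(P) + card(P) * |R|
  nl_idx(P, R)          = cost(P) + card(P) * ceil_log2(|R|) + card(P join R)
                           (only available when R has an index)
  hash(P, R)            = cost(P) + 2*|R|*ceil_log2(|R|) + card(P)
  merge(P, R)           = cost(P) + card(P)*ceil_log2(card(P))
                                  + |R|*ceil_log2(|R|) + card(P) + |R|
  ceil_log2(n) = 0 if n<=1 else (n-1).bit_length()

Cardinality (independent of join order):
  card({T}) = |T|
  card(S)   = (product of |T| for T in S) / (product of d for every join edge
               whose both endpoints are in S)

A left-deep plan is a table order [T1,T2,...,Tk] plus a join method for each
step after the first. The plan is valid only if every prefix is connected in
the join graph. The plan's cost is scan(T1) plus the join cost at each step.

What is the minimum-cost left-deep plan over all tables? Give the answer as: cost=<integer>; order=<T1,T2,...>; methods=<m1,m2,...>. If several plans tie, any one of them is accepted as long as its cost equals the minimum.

cost=15800; order=A,C,B; methods=hash,hash

Selinger DP (subsets sized 1..n):
  {A}: scan cost=400, card=400
  {B}: scan cost=100, card=100
  {C}: scan cost=400, card=400
  {AB}: card=10000; try (B,hash)→2200, (A,merge)→4900, (B,merge)→5200, (A,hash)→7400, (A,nl)→40100, (B,nl)→40400; best=2200 via (B,hash)
  {AC}: card=6400; try (C,hash)→8000, (A,hash)→8000, (C,merge)→8400, (A,merge)→8400, (C,nl_idx)→10400, (C,nl)→160400 …(+1); best=8000 via (C,hash)
  {ABC}: card=160000; try (B,hash)→15800, (C,hash)→19400, (B,merge)→98400, (C,merge)→156200, (C,nl_idx)→252200, (B,nl)→648000 …(+1); best=15800 via (B,hash)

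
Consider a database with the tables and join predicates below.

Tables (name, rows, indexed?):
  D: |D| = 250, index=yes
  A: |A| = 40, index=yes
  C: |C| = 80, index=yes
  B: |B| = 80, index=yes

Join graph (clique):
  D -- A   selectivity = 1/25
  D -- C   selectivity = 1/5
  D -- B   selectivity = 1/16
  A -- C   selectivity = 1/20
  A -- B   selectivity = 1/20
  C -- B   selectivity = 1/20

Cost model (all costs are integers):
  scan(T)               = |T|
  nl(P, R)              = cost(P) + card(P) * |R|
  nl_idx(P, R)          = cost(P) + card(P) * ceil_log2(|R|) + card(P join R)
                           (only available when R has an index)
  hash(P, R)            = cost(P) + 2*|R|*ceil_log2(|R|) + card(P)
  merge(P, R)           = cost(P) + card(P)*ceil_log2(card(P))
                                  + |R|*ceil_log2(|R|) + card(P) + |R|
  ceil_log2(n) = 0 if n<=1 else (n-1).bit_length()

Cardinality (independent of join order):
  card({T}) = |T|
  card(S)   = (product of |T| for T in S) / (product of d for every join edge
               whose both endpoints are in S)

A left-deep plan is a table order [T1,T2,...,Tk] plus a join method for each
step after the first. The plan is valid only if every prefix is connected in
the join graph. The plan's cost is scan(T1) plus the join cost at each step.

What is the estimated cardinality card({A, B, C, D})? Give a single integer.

4

Tables in S: A(40), B(80), C(80), D(250)
Edges inside S: D-A(d=25), D-C(d=5), D-B(d=16), A-C(d=20), A-B(d=20), C-B(d=20)
numerator = 40 * 80 * 80 * 250 = 64000000
denominator = 25 * 5 * 16 * 20 * 20 * 20 = 16000000
card(S) = 64000000 / 16000000 = 4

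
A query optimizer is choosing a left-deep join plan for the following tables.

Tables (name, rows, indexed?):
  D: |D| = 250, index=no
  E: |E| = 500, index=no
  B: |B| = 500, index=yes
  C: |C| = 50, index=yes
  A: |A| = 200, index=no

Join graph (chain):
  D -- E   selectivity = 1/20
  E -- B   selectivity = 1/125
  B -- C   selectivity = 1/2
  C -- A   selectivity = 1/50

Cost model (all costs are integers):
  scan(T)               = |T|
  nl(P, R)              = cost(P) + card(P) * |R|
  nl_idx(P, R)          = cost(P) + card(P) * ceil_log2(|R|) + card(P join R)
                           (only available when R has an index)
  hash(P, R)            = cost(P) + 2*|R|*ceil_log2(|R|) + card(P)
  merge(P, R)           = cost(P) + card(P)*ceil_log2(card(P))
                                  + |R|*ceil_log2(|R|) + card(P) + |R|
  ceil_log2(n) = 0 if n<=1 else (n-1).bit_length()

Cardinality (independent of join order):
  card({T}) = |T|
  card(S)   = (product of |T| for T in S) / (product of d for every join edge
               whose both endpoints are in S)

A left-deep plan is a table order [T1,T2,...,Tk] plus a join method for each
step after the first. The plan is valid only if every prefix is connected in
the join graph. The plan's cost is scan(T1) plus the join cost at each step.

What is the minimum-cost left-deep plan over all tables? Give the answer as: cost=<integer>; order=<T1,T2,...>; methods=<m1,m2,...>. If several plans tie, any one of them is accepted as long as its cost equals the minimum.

cost=266800; order=E,B,C,A,D; methods=nl_idx,hash,hash,hash

Selinger DP (subsets sized 1..n):
  {D}: scan cost=250, card=250
  {E}: scan cost=500, card=500
  {B}: scan cost=500, card=500
  {C}: scan cost=50, card=50
  {A}: scan cost=200, card=200
  {DE}: card=6250; try (D,hash)→5000, (E,merge)→7500, (D,merge)→7750, (E,hash)→9500, (E,nl)→125250, (D,nl)→125500; best=5000 via (D,hash)
  {BE}: card=2000; try (B,nl_idx)→7000, (E,hash)→10000, (B,hash)→10000, (E,merge)→10500, (B,merge)→10500, (E,nl)→250500 …(+1); best=7000 via (B,nl_idx)
  {BC}: card=12500; try (C,hash)→1600, (B,merge)→5400, (C,merge)→5850, (B,hash)→9100, (B,nl_idx)→13000, (C,nl_idx)→16000 …(+2); best=1600 via (C,hash)
  {AC}: card=200; try (C,hash)→1000, (C,nl_idx)→1600, (A,merge)→2200, (C,merge)→2350, (A,hash)→3300, (A,nl)→10050 …(+1); best=1000 via (C,hash)
  {BDE}: card=25000; try (D,hash)→13000, (B,hash)→20250, (D,merge)→33250, (B,nl_idx)→86250, (B,merge)→97500, (D,nl)→507000 …(+1); best=13000 via (D,hash)
  {BCE}: card=50000; try (C,hash)→9600, (E,hash)→23100, (C,merge)→31350, (C,nl_idx)→69000, (C,nl)→107000, (E,merge)→194100 …(+1); best=9600 via (C,hash)
  {ABC}: card=50000; try (B,merge)→7800, (B,hash)→10200, (A,hash)→17300, (B,nl_idx)→52800, (B,nl)→101000, (A,merge)→190900 …(+1); best=7800 via (B,merge)
  {BCDE}: card=625000; try (C,hash)→38600, (D,hash)→63600, (C,merge)→413350, (C,nl_idx)→788000, (D,merge)→861850, (C,nl)→1263000 …(+1); best=38600 via (C,hash)
  {ABCE}: card=200000; try (A,hash)→62800, (E,hash)→66800, (A,merge)→861400, (E,merge)→862800, (A,nl)→10009600, (E,nl)→25007800; best=62800 via (A,hash)
  {ABCDE}: card=2500000; try (D,hash)→266800, (A,hash)→666800, (D,merge)→3865050, (A,merge)→13165400, (D,nl)→50062800, (A,nl)→125038600; best=266800 via (D,hash)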